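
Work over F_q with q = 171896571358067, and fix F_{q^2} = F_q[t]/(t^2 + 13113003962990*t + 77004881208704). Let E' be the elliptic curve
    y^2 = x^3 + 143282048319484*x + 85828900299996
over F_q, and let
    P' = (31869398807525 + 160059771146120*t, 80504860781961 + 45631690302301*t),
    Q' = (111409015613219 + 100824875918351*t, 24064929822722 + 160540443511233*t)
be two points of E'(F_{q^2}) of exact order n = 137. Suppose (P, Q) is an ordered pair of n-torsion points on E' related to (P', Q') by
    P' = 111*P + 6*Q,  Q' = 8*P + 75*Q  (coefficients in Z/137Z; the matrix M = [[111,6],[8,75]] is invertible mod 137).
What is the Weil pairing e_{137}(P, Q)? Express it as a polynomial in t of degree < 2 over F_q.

The 137-Weil pairing on E[137] over F_{171896571358067} is alternating-bilinear: e_{137}(P',Q') = e_{137}(P,Q)^det(M).
det M = 111*75 - 6*8 = 8277 = 57 (mod 137); 57^{-1} = 125 (mod 137).
n = 137 = (10001001)_2 (8 bits, wt 3); accumulate f_{137,P'}(Q'+S)/f_{137,P'}(S) along the 7-step ladder.
So e_{137}(P',Q') = 154873072301705 + 149182790427369*t.
Raise to 125: e(P,Q) = 76004975384859 + 4258217164897*t in mu_{137}.

76004975384859 + 4258217164897*t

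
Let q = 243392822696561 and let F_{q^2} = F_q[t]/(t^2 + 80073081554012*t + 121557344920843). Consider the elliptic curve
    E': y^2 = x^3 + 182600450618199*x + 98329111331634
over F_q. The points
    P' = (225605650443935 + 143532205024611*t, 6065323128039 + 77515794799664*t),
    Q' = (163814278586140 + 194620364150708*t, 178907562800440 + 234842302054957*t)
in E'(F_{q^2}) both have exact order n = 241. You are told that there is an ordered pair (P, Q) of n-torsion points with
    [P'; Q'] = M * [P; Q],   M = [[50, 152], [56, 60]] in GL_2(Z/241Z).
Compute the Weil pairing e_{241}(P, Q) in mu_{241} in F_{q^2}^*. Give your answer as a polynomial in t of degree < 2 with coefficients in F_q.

e_{241} is bilinear + alternating on E[241], so e_{241}(50*P + 152*Q, 56*P + 60*Q) = e_{241}(P,Q)^(50*60-152*56).
Hence e(P,Q) = e(P',Q')^{70} where 70 = 31^{-1} mod 241.
n = 241 = (11110001)_2 (8 bits, wt 5); accumulate f_{241,P'}(Q'+S)/f_{241,P'}(S) along the 7-step ladder.
Miller gives e_{241}(P',Q') = 180830484682172 + 123525118545133*t in F_{243392822696561^2}.
Thus e_{241}(P,Q) = 190726682769701 + 163102756240006*t.

190726682769701 + 163102756240006*t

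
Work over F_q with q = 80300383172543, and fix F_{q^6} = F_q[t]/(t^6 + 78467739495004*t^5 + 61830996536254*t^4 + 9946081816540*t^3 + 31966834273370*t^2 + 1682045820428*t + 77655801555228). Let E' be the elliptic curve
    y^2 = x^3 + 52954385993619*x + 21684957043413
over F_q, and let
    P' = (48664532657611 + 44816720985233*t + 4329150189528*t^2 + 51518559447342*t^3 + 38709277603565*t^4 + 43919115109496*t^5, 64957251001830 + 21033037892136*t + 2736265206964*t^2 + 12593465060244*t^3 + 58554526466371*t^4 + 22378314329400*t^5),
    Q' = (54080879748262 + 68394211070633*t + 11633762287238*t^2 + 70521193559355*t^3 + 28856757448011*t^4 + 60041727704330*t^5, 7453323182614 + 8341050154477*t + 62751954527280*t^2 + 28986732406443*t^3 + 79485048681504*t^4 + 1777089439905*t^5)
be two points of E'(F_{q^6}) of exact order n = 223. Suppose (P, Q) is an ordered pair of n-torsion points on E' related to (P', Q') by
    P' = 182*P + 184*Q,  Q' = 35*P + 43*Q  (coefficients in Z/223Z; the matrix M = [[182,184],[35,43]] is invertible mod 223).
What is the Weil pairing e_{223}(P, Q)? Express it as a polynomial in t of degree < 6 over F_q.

26428611772899 + 62228105818375*t + 38754714265834*t^2 + 49615744030548*t^3 + 62909861455612*t^4 + 54390142004715*t^5

Alternating bilinearity on E[223] (values in mu_{223} in F_{80300383172543^6}) gives e(P',Q') = e(P,Q)^det(M).
Inverting 48 mod 223: 79. Thus e_{223}(P,Q) = e(P',Q')^{79}.
Build f_{223,P'} and f_{223,Q'} via the 8-bit ladder of 223=11011111_2; evaluate at shifted divisors; quotient in F_{80300383172543^6}.
So e_{223}(P',Q') = 80008449727192 + 70039938596976*t + 62958792386317*t^2 + 46937691229283*t^3 + 67901468244587*t^4 + 42828960953667*t^5.
(80008449727192 + 70039938596976*t + 62958792386317*t^2 + 46937691229283*t^3 + 67901468244587*t^4 + 42828960953667*t^5)^{79} mod (80300383172543,f) = 26428611772899 + 62228105818375*t + 38754714265834*t^2 + 49615744030548*t^3 + 62909861455612*t^4 + 54390142004715*t^5.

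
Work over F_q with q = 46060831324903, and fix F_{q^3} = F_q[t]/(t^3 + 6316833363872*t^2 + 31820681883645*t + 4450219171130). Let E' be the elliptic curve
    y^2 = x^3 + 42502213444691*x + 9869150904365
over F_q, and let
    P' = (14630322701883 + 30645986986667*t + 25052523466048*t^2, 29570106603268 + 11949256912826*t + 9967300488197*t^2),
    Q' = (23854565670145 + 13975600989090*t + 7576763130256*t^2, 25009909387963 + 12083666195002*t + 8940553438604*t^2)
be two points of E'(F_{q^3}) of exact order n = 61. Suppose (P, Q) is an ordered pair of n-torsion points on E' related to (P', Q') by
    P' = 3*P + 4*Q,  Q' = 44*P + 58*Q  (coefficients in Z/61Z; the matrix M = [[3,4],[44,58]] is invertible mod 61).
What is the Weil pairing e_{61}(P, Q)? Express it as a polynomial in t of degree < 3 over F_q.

965804996037 + 10440877806020*t + 37032149394927*t^2

The 61-Weil pairing on E[61] over F_{46060831324903} is alternating-bilinear: e_{61}(P',Q') = e_{61}(P,Q)^det(M).
det M = 3*58 - 4*44 = -2 = 59 (mod 61); 59^{-1} = 30 (mod 61).
6-bit Miller (111101) on E'/F_{46060831324903} with a'=42502213444691, b'=9869150904365: accumulate tangent/chord ratios at Q'+S and P'+S'.
The quotient is 42840818150 + 4705133486390*t + 1273922007215*t^2.
Thus e_{61}(P,Q) = 965804996037 + 10440877806020*t + 37032149394927*t^2.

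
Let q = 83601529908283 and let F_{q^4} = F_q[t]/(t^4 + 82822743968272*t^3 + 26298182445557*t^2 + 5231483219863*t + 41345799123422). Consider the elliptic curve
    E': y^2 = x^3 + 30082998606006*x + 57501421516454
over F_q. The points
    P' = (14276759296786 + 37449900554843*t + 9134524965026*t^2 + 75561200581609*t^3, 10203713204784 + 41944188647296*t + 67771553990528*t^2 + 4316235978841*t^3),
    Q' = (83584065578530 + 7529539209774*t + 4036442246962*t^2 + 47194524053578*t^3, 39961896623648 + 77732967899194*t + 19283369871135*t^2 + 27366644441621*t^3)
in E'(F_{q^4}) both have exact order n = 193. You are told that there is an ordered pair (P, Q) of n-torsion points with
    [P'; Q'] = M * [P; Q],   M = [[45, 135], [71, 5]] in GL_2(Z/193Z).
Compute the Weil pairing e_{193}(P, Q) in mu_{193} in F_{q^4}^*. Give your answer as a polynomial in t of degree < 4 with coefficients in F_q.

e_{193} is bilinear + alternating on E[193], so e_{193}(45*P + 135*Q, 71*P + 5*Q) = e_{193}(P,Q)^(45*5-135*71).
Inverting 97 mod 193: 2. Thus e_{193}(P,Q) = e(P',Q')^{2}.
Run Miller on y^2=x^3+30082998606006*x+57501421516454 over F_{83601529908283}: ladder 11000001 (8 bits); e = f_P(D_Q)/f_Q(D_P).
The quotient is 31010067920548 + 42133554380759*t + 42435397979860*t^2 + 63942894832963*t^3.
Thus e_{193}(P,Q) = 55233888425734 + 56109541866798*t + 11126839107913*t^2 + 64762932368090*t^3.

55233888425734 + 56109541866798*t + 11126839107913*t^2 + 64762932368090*t^3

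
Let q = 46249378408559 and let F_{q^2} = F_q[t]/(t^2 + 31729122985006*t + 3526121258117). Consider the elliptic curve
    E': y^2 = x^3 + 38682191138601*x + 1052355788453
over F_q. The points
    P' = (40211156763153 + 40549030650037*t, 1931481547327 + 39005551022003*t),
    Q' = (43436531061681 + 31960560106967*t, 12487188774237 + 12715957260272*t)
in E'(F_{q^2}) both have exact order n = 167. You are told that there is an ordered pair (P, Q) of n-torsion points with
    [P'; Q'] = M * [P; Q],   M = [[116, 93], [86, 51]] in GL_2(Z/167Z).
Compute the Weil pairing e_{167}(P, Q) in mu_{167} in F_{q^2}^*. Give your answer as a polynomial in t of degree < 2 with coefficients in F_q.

11081056340939 + 573958050589*t

e_{167} is bilinear + alternating on E[167], so e_{167}(116*P + 93*Q, 86*P + 51*Q) = e_{167}(P,Q)^(116*51-93*86).
116*51 - 93*86 = -2082; reduced mod 167: det = 89, inverse 152.
n = 167 = (10100111)_2 (8 bits, wt 5); accumulate f_{167,P'}(Q'+S)/f_{167,P'}(S) along the 7-step ladder.
f_P(D_Q)/f_Q(D_P) = 41730748802423 + 38023998334009*t.
(41730748802423 + 38023998334009*t)^{152} mod (46249378408559,f) = 11081056340939 + 573958050589*t.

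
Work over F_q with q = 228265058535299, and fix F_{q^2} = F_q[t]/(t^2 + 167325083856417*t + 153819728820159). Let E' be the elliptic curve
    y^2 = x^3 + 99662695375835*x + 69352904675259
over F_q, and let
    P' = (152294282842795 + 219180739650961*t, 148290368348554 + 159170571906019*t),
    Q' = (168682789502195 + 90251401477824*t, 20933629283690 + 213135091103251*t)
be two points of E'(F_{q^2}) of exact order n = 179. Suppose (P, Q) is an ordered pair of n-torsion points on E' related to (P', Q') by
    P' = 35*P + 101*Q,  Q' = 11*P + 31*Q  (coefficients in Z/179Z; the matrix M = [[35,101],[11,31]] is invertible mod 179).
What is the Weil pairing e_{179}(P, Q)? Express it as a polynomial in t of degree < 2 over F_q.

200657964158436 + 211755728520907*t

Under M = [[35,101],[11,31]] in GL_2(Z/179), e_{179}(P',Q') = e_{179}(P,Q)^(35*31-101*11 mod 179).
35*31 - 101*11 = -26; reduced mod 179: det = 153, inverse 117.
Miller loop for e_{179} over F_{228265058535299^2}: bits of 179 = 10110011; 7 double steps + 4 add steps, l/v at each.
The quotient is 57285429861049 + 156164286321361*t.
Thus e_{179}(P,Q) = 200657964158436 + 211755728520907*t.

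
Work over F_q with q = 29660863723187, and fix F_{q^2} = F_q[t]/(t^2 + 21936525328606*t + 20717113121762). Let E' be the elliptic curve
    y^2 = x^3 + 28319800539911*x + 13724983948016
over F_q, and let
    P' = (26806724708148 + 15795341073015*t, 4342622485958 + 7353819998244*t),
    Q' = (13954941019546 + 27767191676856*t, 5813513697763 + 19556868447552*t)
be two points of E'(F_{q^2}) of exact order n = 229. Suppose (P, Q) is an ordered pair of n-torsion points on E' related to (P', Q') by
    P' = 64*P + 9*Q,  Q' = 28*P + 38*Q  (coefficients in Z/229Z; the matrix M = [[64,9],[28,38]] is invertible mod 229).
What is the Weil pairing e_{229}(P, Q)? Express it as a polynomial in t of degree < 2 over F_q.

The 229-Weil pairing on E[229] over F_{29660863723187} is alternating-bilinear: e_{229}(P',Q') = e_{229}(P,Q)^det(M).
So e_{229}(P,Q) = e_{229}(P',Q')^{102}, since 119*102 = 1 mod 229.
Miller loop for e_{229} over F_{29660863723187^2}: bits of 229 = 11100101; 7 double steps + 4 add steps, l/v at each.
The quotient is 6074912349513 + 27085669915070*t.
Thus e_{229}(P,Q) = 11656513468602 + 7009808583932*t.

11656513468602 + 7009808583932*t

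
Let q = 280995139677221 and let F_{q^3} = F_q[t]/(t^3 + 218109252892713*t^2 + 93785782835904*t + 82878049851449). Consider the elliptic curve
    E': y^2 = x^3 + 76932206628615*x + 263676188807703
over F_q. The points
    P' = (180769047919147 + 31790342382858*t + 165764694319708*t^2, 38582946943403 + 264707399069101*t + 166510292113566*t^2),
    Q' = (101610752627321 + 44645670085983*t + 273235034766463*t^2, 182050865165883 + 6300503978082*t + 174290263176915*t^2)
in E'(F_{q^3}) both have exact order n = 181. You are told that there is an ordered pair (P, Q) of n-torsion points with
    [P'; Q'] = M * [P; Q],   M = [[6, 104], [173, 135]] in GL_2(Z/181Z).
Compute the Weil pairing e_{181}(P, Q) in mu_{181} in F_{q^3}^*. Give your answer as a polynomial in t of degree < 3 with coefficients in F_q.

159986654308255 + 248806650319964*t + 247805445309250*t^2

Alternating bilinearity on E[181] (values in mu_{181} in F_{280995139677221^3}) gives e(P',Q') = e(P,Q)^det(M).
Inverting 13 mod 181: 14. Thus e_{181}(P,Q) = e(P',Q')^{14}.
Build f_{181,P'} and f_{181,Q'} via the 8-bit ladder of 181=10110101_2; evaluate at shifted divisors; quotient in F_{280995139677221^3}.
Result: e(P',Q') = 272933639425017 + 23637761036311*t + 3701016768761*t^2.
Raise to 14: e(P,Q) = 159986654308255 + 248806650319964*t + 247805445309250*t^2 in mu_{181}.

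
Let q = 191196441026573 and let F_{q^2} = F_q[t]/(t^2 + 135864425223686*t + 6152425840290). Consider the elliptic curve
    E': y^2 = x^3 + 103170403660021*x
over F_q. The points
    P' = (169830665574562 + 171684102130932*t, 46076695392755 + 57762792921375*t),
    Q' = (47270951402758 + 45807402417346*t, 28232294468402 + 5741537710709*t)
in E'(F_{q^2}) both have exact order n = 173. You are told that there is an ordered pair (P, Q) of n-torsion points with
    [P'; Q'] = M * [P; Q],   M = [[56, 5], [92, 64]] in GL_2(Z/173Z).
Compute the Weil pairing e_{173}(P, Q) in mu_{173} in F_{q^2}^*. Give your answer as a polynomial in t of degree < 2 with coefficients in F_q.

173640899913667 + 60337004731862*t

e_{173}(aP+bQ,cP+dQ) = e_{173}(P,Q)^(ad-bc); with (a,b,c,d)=(56,5,92,64) this gives the det-173 law.
Hence e(P,Q) = e(P',Q')^{52} where 52 = 10^{-1} mod 173.
Miller loop for e_{173} over F_{191196441026573^2}: bits of 173 = 10101101; 7 double steps + 4 add steps, l/v at each.
f_P(D_Q)/f_Q(D_P) = 103002691908211 + 39651654010236*t.
Raise to 52: e(P,Q) = 173640899913667 + 60337004731862*t in mu_{173}.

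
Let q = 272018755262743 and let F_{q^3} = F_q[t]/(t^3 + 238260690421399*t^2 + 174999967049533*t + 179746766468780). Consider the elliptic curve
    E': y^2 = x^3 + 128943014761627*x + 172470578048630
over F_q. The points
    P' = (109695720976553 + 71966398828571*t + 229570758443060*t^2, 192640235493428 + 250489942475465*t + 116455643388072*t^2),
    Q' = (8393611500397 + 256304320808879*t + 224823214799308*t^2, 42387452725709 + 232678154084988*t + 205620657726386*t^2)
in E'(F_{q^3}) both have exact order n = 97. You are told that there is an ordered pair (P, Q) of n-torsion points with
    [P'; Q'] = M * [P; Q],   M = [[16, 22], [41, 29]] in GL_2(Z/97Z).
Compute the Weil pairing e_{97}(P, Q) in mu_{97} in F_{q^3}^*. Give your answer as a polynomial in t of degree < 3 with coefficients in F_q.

e_{97} is bilinear + alternating on E[97], so e_{97}(16*P + 22*Q, 41*P + 29*Q) = e_{97}(P,Q)^(16*29-22*41).
Inverting 47 mod 97: 64. Thus e_{97}(P,Q) = e(P',Q')^{64}.
Double-and-add over 1100001: 7-1 doublings, 3-1 additions; each step l_{T,T}/v_{2T} or l_{T,P'}/v at Q'+S for random S.
Miller gives e_{97}(P',Q') = 9732007777905 + 232796506597625*t + 151856300700302*t^2 in F_{272018755262743^3}.
Thus e_{97}(P,Q) = 195124961595374 + 244690180365780*t + 66678857915712*t^2.

195124961595374 + 244690180365780*t + 66678857915712*t^2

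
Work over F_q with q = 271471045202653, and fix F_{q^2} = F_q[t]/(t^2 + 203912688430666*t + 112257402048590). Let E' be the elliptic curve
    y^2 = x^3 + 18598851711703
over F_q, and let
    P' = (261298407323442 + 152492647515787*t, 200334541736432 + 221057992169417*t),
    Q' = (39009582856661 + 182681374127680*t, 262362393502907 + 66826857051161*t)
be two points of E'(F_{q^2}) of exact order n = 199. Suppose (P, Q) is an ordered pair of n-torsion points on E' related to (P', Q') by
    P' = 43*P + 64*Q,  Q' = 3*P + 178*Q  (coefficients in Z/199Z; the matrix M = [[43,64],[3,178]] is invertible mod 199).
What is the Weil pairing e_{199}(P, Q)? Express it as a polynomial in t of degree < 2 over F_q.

The 199-Weil pairing on E[199] over F_{271471045202653} is alternating-bilinear: e_{199}(P',Q') = e_{199}(P,Q)^det(M).
So e_{199}(P,Q) = e_{199}(P',Q')^{197}, since 99*197 = 1 mod 199.
Build f_{199,P'} and f_{199,Q'} via the 8-bit ladder of 199=11000111_2; evaluate at shifted divisors; quotient in F_{271471045202653^2}.
The quotient is 237536412415837 + 266005863539391*t.
Hence e(P,Q) = 84420555745813 + 141649921704822*t in F_{271471045202653^2}^*.

84420555745813 + 141649921704822*t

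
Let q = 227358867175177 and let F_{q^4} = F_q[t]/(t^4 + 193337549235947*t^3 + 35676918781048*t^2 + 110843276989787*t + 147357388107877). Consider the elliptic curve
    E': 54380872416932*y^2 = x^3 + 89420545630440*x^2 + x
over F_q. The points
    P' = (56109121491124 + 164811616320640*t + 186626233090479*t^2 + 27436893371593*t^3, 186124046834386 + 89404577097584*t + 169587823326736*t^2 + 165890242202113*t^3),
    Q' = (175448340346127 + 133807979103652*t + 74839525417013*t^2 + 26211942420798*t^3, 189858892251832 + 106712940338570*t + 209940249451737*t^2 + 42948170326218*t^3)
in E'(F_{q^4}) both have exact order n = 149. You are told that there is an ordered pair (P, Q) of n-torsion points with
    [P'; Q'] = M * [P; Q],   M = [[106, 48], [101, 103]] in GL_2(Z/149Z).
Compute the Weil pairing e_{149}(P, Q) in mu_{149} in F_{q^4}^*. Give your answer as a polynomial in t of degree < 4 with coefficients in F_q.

Under M = [[106,48],[101,103]] in GL_2(Z/149), e_{149}(P',Q') = e_{149}(P,Q)^(106*103-48*101 mod 149).
Inverting 110 mod 149: 42. Thus e_{149}(P,Q) = e(P',Q')^{42}.
Montgomery->Weierstrass: x_W = 17981926385498*x+162538538459396, y_W=17981926385498*y on F_{227358867175177}; lands on y^2=x^3+172817005597551*x.
Double-and-add over 10010101: 8-1 doublings, 4-1 additions; each step l_{T,T}/v_{2T} or l_{T,P'}/v at Q'+S for random S.
e_{149}(P',Q') = 126567392885912 + 47859743332085*t + 128243426467410*t^2 + 213737017387800*t^3.
Finally e_{149}(P,Q) = 107686345110115 + 11175089830546*t + 226316224592683*t^2 + 123304194519456*t^3.

107686345110115 + 11175089830546*t + 226316224592683*t^2 + 123304194519456*t^3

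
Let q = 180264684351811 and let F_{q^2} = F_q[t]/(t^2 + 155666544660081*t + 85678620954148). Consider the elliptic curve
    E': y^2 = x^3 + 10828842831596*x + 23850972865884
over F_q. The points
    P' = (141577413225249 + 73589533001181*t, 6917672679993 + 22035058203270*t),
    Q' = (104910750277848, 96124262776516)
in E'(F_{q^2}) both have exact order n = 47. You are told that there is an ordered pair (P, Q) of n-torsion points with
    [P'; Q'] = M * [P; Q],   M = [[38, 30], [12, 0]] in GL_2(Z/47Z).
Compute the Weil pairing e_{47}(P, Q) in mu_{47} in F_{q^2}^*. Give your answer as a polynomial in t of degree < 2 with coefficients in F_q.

96378145992121 + 122227082983478*t

e_{47} is bilinear + alternating on E[47], so e_{47}(38*P + 30*Q, 12*P) = e_{47}(P,Q)^(38*0-30*12).
Hence e(P,Q) = e(P',Q')^{3} where 3 = 16^{-1} mod 47.
n = 47 = (101111)_2 (6 bits, wt 5); accumulate f_{47,P'}(Q'+S)/f_{47,P'}(S) along the 5-step ladder.
Miller gives e_{47}(P',Q') = 100745108785076 + 62303283347410*t in F_{180264684351811^2}.
Raise to 3: e(P,Q) = 96378145992121 + 122227082983478*t in mu_{47}.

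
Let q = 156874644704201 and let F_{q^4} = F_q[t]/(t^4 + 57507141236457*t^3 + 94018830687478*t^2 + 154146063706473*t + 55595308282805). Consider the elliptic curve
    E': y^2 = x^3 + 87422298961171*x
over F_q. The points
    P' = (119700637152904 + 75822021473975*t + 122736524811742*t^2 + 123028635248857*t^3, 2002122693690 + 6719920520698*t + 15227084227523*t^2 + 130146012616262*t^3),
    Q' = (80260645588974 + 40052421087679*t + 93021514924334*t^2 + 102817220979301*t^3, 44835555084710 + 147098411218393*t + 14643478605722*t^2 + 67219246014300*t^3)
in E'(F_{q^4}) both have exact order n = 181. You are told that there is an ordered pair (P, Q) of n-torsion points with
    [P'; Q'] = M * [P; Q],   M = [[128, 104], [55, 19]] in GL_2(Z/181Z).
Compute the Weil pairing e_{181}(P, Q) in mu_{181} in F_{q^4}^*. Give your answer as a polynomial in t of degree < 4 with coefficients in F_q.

e_{181} is bilinear + alternating on E[181], so e_{181}(128*P + 104*Q, 55*P + 19*Q) = e_{181}(P,Q)^(128*19-104*55).
det M = 128*19 - 104*55 = -3288 = 151 (mod 181); 151^{-1} = 6 (mod 181).
8-bit Miller (10110101) on E'/F_{156874644704201} with a'=87422298961171, b'=0: accumulate tangent/chord ratios at Q'+S and P'+S'.
The quotient is 95696615950005 + 111002001301850*t + 110722006006245*t^2 + 131240155658362*t^3.
Raise to 6: e(P,Q) = 54445795437326 + 148325741580278*t + 61171621659220*t^2 + 71025127967857*t^3 in mu_{181}.

54445795437326 + 148325741580278*t + 61171621659220*t^2 + 71025127967857*t^3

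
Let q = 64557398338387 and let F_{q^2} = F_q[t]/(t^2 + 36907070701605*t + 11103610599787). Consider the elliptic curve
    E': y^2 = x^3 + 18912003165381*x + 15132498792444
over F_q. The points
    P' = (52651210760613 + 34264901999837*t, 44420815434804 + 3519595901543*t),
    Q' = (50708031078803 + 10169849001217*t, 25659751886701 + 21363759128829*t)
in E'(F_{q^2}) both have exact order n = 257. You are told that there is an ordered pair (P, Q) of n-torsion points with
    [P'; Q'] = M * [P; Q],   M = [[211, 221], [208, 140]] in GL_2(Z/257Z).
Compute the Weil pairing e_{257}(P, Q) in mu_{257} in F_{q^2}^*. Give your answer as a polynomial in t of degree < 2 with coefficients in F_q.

50412890410027 + 28400630198752*t

Alternating bilinearity on E[257] (values in mu_{257} in F_{64557398338387^2}) gives e(P',Q') = e(P,Q)^det(M).
211*140 - 221*208 = -16428; reduced mod 257: det = 20, inverse 90.
Miller loop for e_{257} over F_{64557398338387^2}: bits of 257 = 100000001; 8 double steps + 1 add steps, l/v at each.
e_{257}(P',Q') = 48562209643390 + 45554988715625*t.
e_{257}(P,Q) = (48562209643390 + 45554988715625*t)^{90} = 50412890410027 + 28400630198752*t.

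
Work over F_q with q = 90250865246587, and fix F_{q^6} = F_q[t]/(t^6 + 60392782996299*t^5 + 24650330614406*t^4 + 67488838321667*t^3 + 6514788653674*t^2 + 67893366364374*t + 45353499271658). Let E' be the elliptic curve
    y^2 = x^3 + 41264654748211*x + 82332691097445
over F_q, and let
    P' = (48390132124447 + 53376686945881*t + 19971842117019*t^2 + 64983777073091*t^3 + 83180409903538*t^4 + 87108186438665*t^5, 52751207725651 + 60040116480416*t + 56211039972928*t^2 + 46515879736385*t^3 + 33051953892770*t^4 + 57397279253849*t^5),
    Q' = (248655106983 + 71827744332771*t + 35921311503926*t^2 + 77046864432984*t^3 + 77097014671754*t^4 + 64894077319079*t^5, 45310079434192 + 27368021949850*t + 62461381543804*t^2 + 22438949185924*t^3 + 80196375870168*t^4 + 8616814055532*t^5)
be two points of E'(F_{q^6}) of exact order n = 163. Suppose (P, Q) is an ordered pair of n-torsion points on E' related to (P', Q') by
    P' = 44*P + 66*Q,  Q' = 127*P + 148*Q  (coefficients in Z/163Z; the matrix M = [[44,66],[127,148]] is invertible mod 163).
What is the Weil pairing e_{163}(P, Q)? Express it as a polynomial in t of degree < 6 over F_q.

e_{163} is bilinear + alternating on E[163], so e_{163}(44*P + 66*Q, 127*P + 148*Q) = e_{163}(P,Q)^(44*148-66*127).
So e_{163}(P,Q) = e_{163}(P',Q')^{127}, since 86*127 = 1 mod 163.
8-bit Miller (10100011) on E'/F_{90250865246587} with a'=41264654748211, b'=82332691097445: accumulate tangent/chord ratios at Q'+S and P'+S'.
e_{163}(P',Q') = 51499772081689 + 33815850535856*t + 42417408760662*t^2 + 84776940994892*t^3 + 80941322559942*t^4 + 3568744779087*t^5.
(51499772081689 + 33815850535856*t + 42417408760662*t^2 + 84776940994892*t^3 + 80941322559942*t^4 + 3568744779087*t^5)^{127} mod (90250865246587,f) = 70577964224511 + 75460103480216*t + 12530153358891*t^2 + 79986219064766*t^3 + 17468676620534*t^4 + 46444048717232*t^5.

70577964224511 + 75460103480216*t + 12530153358891*t^2 + 79986219064766*t^3 + 17468676620534*t^4 + 46444048717232*t^5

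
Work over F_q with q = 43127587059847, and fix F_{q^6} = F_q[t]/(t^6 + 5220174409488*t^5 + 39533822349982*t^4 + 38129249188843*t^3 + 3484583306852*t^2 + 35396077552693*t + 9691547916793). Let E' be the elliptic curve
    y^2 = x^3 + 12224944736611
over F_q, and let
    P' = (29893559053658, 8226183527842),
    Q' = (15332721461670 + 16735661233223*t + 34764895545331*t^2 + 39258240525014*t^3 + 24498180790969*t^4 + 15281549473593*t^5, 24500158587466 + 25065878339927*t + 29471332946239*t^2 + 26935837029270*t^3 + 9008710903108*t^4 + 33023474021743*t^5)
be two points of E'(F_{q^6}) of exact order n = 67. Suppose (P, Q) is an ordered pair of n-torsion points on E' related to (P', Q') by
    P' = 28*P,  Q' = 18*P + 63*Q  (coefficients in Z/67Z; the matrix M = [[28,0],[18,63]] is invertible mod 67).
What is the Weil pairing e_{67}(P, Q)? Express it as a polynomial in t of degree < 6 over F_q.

41537760206940 + 40349359928165*t + 2770951814195*t^2 + 7616453111870*t^3 + 21605496259230*t^4 + 19320574618819*t^5

Under M = [[28,0],[18,63]] in GL_2(Z/67), e_{67}(P',Q') = e_{67}(P,Q)^(28*63-0*18 mod 67).
det(M) mod 67 = 22; its inverse in (Z/67)^* is 64 (check: 22*64 mod 67 = 1).
Build f_{67,P'} and f_{67,Q'} via the 7-bit ladder of 67=1000011_2; evaluate at shifted divisors; quotient in F_{43127587059847^6}.
Miller gives e_{67}(P',Q') = 39742041411766 + 14637384772842*t + 39525333712628*t^2 + 7970925496035*t^3 + 25414998756541*t^4 + 18346531301340*t^5 in F_{43127587059847^6}.
Hence e(P,Q) = 41537760206940 + 40349359928165*t + 2770951814195*t^2 + 7616453111870*t^3 + 21605496259230*t^4 + 19320574618819*t^5 in F_{43127587059847^6}^*.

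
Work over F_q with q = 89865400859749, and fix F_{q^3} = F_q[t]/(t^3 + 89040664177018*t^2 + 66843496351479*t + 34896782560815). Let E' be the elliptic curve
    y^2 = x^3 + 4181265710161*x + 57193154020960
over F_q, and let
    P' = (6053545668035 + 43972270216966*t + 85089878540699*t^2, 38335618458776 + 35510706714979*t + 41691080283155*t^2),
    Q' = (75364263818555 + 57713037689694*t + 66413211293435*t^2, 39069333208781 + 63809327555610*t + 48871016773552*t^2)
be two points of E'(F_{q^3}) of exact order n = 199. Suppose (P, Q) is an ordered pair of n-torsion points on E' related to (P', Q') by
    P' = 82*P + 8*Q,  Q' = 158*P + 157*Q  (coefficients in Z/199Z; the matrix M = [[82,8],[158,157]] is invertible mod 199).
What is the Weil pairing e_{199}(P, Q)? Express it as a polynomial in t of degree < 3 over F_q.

26035457455966 + 5536144087342*t + 63321205628566*t^2

e_{199} is bilinear + alternating on E[199], so e_{199}(82*P + 8*Q, 158*P + 157*Q) = e_{199}(P,Q)^(82*157-8*158).
So e_{199}(P,Q) = e_{199}(P',Q')^{120}, since 68*120 = 1 mod 199.
Run Miller on y^2=x^3+4181265710161*x+57193154020960 over F_{89865400859749}: ladder 11000111 (8 bits); e = f_P(D_Q)/f_Q(D_P).
So e_{199}(P',Q') = 88531435896415 + 64042184728002*t + 445425130698*t^2.
Raise to 120: e(P,Q) = 26035457455966 + 5536144087342*t + 63321205628566*t^2 in mu_{199}.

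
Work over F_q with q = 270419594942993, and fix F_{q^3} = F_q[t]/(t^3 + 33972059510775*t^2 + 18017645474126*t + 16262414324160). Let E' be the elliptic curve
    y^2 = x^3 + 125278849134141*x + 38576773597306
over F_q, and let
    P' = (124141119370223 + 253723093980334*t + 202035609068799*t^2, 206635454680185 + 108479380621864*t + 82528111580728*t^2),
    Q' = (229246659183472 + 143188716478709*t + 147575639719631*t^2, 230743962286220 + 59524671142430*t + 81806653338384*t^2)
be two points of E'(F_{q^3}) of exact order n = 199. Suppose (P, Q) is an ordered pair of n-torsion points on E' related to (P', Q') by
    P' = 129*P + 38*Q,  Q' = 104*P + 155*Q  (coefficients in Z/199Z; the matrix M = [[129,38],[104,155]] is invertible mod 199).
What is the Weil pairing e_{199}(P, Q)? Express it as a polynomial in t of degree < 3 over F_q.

Alternating bilinearity on E[199] (values in mu_{199} in F_{270419594942993^3}) gives e(P',Q') = e(P,Q)^det(M).
Hence e(P,Q) = e(P',Q')^{144} where 144 = 123^{-1} mod 199.
Miller loop for e_{199} over F_{270419594942993^3}: bits of 199 = 11000111; 7 double steps + 4 add steps, l/v at each.
e_{199}(P',Q') = 93746776372273 + 195104976868541*t + 221302675436675*t^2.
Hence e(P,Q) = 80793347020631 + 42137855893820*t + 31715823052013*t^2 in F_{270419594942993^3}^*.

80793347020631 + 42137855893820*t + 31715823052013*t^2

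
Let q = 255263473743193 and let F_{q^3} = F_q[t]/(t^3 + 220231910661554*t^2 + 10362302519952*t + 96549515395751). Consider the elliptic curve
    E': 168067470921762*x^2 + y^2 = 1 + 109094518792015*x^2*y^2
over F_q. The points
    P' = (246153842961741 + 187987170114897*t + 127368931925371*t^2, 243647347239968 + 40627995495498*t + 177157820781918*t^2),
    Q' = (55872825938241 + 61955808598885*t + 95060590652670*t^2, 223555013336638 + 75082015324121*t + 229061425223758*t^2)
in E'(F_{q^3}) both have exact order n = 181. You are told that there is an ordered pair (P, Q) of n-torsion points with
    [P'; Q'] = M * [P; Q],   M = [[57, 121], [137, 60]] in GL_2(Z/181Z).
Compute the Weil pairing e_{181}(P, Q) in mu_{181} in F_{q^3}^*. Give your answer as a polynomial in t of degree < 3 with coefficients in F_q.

210610342378862 + 111471467747626*t + 244192115597152*t^2

e_{181} is bilinear + alternating on E[181], so e_{181}(57*P + 121*Q, 137*P + 60*Q) = e_{181}(P,Q)^(57*60-121*137).
det(M) mod 181 = 56; its inverse in (Z/181)^* is 139 (check: 56*139 mod 181 = 1).
Edwards->Montgomery: u=(1+y)/(1-y), v=u/x -> 155530545915704v^2=u^3+77716767182709u^2+u; then x_W=78559106468235u+3649752661764: y^2=x^3+55940072656364*x.
Miller loop for e_{181} over F_{255263473743193^3}: bits of 181 = 10110101; 7 double steps + 4 add steps, l/v at each.
So e_{181}(P',Q') = 199055079653068 + 48196585479948*t + 54908910100023*t^2.
Hence e(P,Q) = 210610342378862 + 111471467747626*t + 244192115597152*t^2 in F_{255263473743193^3}^*.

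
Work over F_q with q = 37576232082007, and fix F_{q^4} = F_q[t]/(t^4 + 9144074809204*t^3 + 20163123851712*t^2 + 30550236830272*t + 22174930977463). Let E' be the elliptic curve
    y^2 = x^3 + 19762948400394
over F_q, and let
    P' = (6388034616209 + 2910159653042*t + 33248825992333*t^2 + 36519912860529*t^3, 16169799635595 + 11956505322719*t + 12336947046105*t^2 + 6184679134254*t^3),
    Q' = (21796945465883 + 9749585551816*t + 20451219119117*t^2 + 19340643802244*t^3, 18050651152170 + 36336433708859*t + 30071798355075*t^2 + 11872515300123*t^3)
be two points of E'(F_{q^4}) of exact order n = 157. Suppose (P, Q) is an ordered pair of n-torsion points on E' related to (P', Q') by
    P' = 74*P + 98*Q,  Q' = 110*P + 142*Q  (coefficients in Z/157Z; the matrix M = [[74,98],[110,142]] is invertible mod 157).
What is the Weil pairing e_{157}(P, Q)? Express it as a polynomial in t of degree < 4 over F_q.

36423919941762 + 2074647812913*t + 5453499124963*t^2 + 16824335487538*t^3

The 157-Weil pairing on E[157] over F_{37576232082007} is alternating-bilinear: e_{157}(P',Q') = e_{157}(P,Q)^det(M).
Hence e(P,Q) = e(P',Q')^{86} where 86 = 42^{-1} mod 157.
8-bit Miller (10011101) on E'/F_{37576232082007} with a'=0, b'=19762948400394: accumulate tangent/chord ratios at Q'+S and P'+S'.
Miller gives e_{157}(P',Q') = 33811135234061 + 29175253573701*t + 18839693879074*t^2 + 24233993047044*t^3 in F_{37576232082007^4}.
(33811135234061 + 29175253573701*t + 18839693879074*t^2 + 24233993047044*t^3)^{86} mod (37576232082007,f) = 36423919941762 + 2074647812913*t + 5453499124963*t^2 + 16824335487538*t^3.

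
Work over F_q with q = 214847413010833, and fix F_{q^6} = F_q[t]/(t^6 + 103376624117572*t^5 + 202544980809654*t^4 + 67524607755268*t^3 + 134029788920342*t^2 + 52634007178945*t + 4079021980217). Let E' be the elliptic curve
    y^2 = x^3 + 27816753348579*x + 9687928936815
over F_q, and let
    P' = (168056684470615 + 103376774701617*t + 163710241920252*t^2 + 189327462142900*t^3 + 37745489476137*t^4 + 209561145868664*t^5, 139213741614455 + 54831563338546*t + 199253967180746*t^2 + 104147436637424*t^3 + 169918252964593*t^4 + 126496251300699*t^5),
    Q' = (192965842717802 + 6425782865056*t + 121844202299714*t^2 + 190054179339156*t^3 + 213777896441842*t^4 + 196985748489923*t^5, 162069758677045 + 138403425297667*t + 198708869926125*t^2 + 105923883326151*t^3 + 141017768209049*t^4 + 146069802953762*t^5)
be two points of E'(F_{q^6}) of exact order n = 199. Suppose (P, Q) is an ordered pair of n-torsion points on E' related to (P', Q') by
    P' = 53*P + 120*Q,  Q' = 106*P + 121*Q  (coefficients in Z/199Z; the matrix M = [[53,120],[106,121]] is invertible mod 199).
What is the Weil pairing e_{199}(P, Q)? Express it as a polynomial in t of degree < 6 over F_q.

e_{199}(aP+bQ,cP+dQ) = e_{199}(P,Q)^(ad-bc); with (a,b,c,d)=(53,120,106,121) this gives the det-199 law.
det M = 53*121 - 120*106 = -6307 = 61 (mod 199); 61^{-1} = 62 (mod 199).
n = 199 = (11000111)_2 (8 bits, wt 5); accumulate f_{199,P'}(Q'+S)/f_{199,P'}(S) along the 7-step ladder.
So e_{199}(P',Q') = 210339703533924 + 76491669572347*t + 104793478441987*t^2 + 167664871499442*t^3 + 206785043877780*t^4 + 191947316828991*t^5.
(210339703533924 + 76491669572347*t + 104793478441987*t^2 + 167664871499442*t^3 + 206785043877780*t^4 + 191947316828991*t^5)^{62} mod (214847413010833,f) = 86351000290810 + 48050299975061*t + 213893746208750*t^2 + 50026835968382*t^3 + 118086421626200*t^4 + 195658172868613*t^5.

86351000290810 + 48050299975061*t + 213893746208750*t^2 + 50026835968382*t^3 + 118086421626200*t^4 + 195658172868613*t^5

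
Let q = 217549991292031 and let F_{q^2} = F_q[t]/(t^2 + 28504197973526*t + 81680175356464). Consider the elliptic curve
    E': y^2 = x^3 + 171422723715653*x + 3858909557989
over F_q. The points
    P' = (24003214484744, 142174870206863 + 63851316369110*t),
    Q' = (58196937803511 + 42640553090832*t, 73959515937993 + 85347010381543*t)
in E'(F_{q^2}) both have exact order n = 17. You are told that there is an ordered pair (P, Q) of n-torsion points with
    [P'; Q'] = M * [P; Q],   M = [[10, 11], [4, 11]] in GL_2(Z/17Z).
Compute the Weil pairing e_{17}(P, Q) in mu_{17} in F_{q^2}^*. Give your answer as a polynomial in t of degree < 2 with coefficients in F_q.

94941464996076 + 175594520833810*t

Alternating bilinearity on E[17] (values in mu_{17} in F_{217549991292031^2}) gives e(P',Q') = e(P,Q)^det(M).
10*11 - 11*4 = 66; reduced mod 17: det = 15, inverse 8.
Miller loop for e_{17} over F_{217549991292031^2}: bits of 17 = 10001; 4 double steps + 1 add steps, l/v at each.
Result: e(P',Q') = 12512243553220 + 6561964409470*t.
Raise to 8: e(P,Q) = 94941464996076 + 175594520833810*t in mu_{17}.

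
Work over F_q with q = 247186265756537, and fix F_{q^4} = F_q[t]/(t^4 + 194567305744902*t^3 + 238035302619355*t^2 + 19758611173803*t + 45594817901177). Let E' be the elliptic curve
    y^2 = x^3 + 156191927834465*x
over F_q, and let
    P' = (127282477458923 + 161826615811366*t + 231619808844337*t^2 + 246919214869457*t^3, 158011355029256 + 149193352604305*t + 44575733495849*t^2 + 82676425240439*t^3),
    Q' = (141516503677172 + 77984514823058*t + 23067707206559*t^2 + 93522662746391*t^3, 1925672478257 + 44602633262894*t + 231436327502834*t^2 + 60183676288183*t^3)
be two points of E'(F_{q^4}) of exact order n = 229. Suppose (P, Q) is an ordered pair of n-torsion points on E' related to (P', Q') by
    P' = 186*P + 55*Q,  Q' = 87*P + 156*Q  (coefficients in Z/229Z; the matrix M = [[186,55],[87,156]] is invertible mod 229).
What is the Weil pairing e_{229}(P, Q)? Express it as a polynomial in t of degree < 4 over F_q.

e_{229} is bilinear + alternating on E[229], so e_{229}(186*P + 55*Q, 87*P + 156*Q) = e_{229}(P,Q)^(186*156-55*87).
Inverting 186 mod 229: 213. Thus e_{229}(P,Q) = e(P',Q')^{213}.
8-bit Miller (11100101) on E'/F_{247186265756537} with a'=156191927834465, b'=0: accumulate tangent/chord ratios at Q'+S and P'+S'.
Miller gives e_{229}(P',Q') = 229799840892634 + 218108022813216*t + 72670434001961*t^2 + 3951538553654*t^3 in F_{247186265756537^4}.
Thus e_{229}(P,Q) = 75049085479483 + 90070238156505*t + 66664504787382*t^2 + 167235885873534*t^3.

75049085479483 + 90070238156505*t + 66664504787382*t^2 + 167235885873534*t^3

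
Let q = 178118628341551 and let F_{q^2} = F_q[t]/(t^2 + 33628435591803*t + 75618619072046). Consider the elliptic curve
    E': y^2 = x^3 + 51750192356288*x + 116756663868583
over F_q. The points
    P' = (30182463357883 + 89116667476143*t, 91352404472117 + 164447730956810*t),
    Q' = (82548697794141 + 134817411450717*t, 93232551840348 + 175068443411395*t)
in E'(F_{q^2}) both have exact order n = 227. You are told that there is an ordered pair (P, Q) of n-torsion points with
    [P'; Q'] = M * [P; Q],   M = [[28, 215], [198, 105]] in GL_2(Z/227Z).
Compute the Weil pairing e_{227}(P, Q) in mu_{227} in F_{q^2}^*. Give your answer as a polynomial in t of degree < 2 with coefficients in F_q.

24686065562611 + 117945389236716*t

Under M = [[28,215],[198,105]] in GL_2(Z/227), e_{227}(P',Q') = e_{227}(P,Q)^(28*105-215*198 mod 227).
28*105 - 215*198 = -39630; reduced mod 227: det = 95, inverse 184.
Run Miller on y^2=x^3+51750192356288*x+116756663868583 over F_{178118628341551}: ladder 11100011 (8 bits); e = f_P(D_Q)/f_Q(D_P).
The quotient is 15474501970027 + 4819597931505*t.
(15474501970027 + 4819597931505*t)^{184} mod (178118628341551,f) = 24686065562611 + 117945389236716*t.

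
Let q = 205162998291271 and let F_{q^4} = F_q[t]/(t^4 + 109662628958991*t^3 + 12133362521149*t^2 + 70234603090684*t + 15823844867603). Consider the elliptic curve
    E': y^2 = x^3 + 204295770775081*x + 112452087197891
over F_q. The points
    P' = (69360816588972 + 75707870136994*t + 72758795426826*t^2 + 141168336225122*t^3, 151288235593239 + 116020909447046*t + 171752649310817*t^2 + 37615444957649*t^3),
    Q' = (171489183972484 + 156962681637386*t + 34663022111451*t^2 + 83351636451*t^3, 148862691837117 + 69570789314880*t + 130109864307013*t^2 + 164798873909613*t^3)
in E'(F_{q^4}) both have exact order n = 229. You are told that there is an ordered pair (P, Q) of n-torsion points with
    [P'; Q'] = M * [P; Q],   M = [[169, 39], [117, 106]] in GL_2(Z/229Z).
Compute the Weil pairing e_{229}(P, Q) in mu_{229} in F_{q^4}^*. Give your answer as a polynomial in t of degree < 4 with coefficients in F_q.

e_{229}(aP+bQ,cP+dQ) = e_{229}(P,Q)^(ad-bc); with (a,b,c,d)=(169,39,117,106) this gives the det-229 law.
det(M) mod 229 = 69; its inverse in (Z/229)^* is 156 (check: 69*156 mod 229 = 1).
Build f_{229,P'} and f_{229,Q'} via the 8-bit ladder of 229=11100101_2; evaluate at shifted divisors; quotient in F_{205162998291271^4}.
Miller gives e_{229}(P',Q') = 91749422731326 + 169533617604449*t + 117680075259803*t^2 + 166276340680887*t^3 in F_{205162998291271^4}.
Hence e(P,Q) = 200433283621350 + 149791839983798*t + 19074810109918*t^2 + 189339061798601*t^3 in F_{205162998291271^4}^*.

200433283621350 + 149791839983798*t + 19074810109918*t^2 + 189339061798601*t^3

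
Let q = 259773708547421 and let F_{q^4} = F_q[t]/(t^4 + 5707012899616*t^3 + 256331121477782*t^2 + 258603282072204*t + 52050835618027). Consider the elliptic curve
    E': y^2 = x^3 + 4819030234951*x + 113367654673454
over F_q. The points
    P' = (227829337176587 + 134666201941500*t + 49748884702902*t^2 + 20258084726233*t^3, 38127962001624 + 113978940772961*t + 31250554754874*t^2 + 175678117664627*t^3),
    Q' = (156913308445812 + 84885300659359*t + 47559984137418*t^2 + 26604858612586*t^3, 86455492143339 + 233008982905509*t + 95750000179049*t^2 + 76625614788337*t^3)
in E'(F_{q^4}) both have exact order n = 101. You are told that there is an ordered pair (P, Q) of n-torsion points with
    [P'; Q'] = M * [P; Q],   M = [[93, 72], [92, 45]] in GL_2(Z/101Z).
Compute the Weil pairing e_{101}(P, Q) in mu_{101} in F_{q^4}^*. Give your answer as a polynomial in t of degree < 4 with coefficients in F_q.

e_{101} is bilinear + alternating on E[101], so e_{101}(93*P + 72*Q, 92*P + 45*Q) = e_{101}(P,Q)^(93*45-72*92).
det M = 93*45 - 72*92 = -2439 = 86 (mod 101); 86^{-1} = 74 (mod 101).
7-bit Miller (1100101) on E'/F_{259773708547421} with a'=4819030234951, b'=113367654673454: accumulate tangent/chord ratios at Q'+S and P'+S'.
Result: e(P',Q') = 250109741664639 + 199277668648340*t + 43058090429277*t^2 + 254364337754494*t^3.
Raise to 74: e(P,Q) = 167604724678427 + 241073867066184*t + 100276887632681*t^2 + 246389368665843*t^3 in mu_{101}.

167604724678427 + 241073867066184*t + 100276887632681*t^2 + 246389368665843*t^3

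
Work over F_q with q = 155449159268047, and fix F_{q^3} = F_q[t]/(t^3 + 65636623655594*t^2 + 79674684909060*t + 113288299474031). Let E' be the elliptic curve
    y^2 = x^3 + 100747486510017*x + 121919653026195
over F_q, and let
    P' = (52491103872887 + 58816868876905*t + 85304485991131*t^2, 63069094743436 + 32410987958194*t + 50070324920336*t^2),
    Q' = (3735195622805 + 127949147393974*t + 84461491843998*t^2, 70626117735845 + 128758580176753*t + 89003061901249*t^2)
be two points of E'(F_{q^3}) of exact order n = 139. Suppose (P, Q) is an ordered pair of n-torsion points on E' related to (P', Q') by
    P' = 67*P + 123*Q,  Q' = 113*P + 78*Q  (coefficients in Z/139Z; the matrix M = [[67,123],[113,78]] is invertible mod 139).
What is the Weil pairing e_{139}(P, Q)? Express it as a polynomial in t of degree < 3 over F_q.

e_{139} is bilinear + alternating on E[139], so e_{139}(67*P + 123*Q, 113*P + 78*Q) = e_{139}(P,Q)^(67*78-123*113).
det M = 67*78 - 123*113 = -8673 = 84 (mod 139); 84^{-1} = 48 (mod 139).
n = 139 = (10001011)_2 (8 bits, wt 4); accumulate f_{139,P'}(Q'+S)/f_{139,P'}(S) along the 7-step ladder.
Result: e(P',Q') = 97808430187102 + 7893085987359*t + 110995855360473*t^2.
(97808430187102 + 7893085987359*t + 110995855360473*t^2)^{48} mod (155449159268047,f) = 38461606446822 + 87574281987777*t + 13283887083046*t^2.

38461606446822 + 87574281987777*t + 13283887083046*t^2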